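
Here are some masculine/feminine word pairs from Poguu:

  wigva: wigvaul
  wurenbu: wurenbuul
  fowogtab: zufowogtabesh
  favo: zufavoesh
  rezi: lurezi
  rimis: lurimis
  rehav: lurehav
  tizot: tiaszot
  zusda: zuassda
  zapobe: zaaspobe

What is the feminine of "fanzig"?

zufanzigesh

"fanzig" begins with f-. The stems beginning with f- (fowogtab → zufowogtabesh, favo → zufavoesh) add zu- … -esh around the stem.
The other patterns: stems beginning with w- add -ul; stems beginning with r- add the prefix lu-; stems beginning with t- or z- insert -as- after the first vowel.
So fanzig → zufanzigesh.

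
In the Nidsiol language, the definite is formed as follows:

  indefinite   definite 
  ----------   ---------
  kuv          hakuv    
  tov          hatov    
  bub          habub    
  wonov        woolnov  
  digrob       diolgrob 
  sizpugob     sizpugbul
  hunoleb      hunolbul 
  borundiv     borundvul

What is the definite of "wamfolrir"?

kuv and wonov both end in -v yet inflect differently (hakuv, woolnov), so the final letter is not what conditions the rule; the number of vowels is.
"wamfolrir" has 3 vowels. The stems with 3 vowels (sizpugob → sizpugbul, hunoleb → hunolbul, borundiv → borundvul) delete the last vowel and add -ul.
So wamfolrir → wamfolrrul.

wamfolrrul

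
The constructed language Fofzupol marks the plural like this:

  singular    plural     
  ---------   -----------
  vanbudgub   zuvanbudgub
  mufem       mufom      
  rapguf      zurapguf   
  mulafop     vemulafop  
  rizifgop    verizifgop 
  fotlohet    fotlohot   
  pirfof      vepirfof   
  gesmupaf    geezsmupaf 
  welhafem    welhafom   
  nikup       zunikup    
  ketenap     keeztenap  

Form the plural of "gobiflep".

gobiflop

pirfof and gesmupaf both end in -f yet inflect differently (vepirfof, geezsmupaf), so the final letter is not what conditions the rule; the last vowel is.
"gobiflep" has last vowel 'e'. The stems whose last vowel is 'e' (mufem → mufom, fotlohet → fotlohot, welhafem → welhafom) change the last vowel to 'o'.
The other patterns: stems whose last vowel is 'o' add the prefix ve-; stems whose last vowel is 'a' insert -ez- after the first vowel; stems whose last vowel is 'u' add the prefix zu-.
So gobiflep → gobiflop.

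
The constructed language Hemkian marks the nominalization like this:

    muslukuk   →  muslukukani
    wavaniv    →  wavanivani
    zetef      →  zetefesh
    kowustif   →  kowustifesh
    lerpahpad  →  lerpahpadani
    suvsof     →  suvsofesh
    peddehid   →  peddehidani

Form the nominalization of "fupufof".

kowustif and peddehid both have last vowel 'i' yet inflect differently (kowustifesh, peddehidani), so the last vowel is not what conditions the rule; the final letter is.
"fupufof" ends in -f. The stems ending in -f (suvsof → suvsofesh, kowustif → kowustifesh, zetef → zetefesh) add -esh.
The other pattern: stems ending in -d, -k or -v add -ani.
So fupufof → fupufofesh.

fupufofesh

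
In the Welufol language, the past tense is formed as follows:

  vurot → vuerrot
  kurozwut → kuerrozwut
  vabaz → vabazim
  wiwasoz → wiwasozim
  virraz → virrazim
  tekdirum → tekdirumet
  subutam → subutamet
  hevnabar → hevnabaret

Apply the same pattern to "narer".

nareret

vurot and wiwasoz both have last vowel 'o' yet inflect differently (vuerrot, wiwasozim), so the last vowel is not what conditions the rule; the final letter is.
"narer" ends in -r. The one such stem in the data (hevnabar → hevnabaret) adds -et, so the same rule applies.
The other patterns: stems ending in -t insert -er- after the first vowel; stems ending in -z add -im.
So narer → nareret.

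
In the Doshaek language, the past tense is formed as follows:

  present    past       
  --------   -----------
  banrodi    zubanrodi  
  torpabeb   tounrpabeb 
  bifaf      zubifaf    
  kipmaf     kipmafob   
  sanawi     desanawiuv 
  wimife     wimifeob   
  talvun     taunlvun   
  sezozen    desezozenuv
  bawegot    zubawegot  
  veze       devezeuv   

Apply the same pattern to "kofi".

bifaf and kipmaf both end in -f yet inflect differently (zubifaf, kipmafob), so the final letter is not what conditions the rule; the first letter is.
"kofi" begins with k-. The one such stem in the data (kipmaf → kipmafob) adds -ob, so the same rule applies.
So kofi → kofiob.

kofiob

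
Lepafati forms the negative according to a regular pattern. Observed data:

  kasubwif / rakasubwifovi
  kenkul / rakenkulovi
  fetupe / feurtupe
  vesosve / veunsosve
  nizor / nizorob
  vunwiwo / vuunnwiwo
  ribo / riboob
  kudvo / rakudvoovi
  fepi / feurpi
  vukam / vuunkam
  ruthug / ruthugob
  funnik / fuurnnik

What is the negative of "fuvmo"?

fuurvmo

"fuvmo" begins with f-. The stems beginning with f- (fepi → feurpi, funnik → fuurnnik, fetupe → feurtupe) insert -ur- after the first vowel.
So fuvmo → fuurvmo.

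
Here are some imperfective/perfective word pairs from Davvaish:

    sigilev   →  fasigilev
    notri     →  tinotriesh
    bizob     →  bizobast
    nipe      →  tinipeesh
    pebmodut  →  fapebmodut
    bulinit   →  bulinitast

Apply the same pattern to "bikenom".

bikenomast

bulinit and pebmodut both end in -t yet inflect differently (bulinitast, fapebmodut), so the final letter is not what conditions the rule; the first letter is.
"bikenom" begins with b-. The stems beginning with b- (bulinit → bulinitast, bizob → bizobast) add -ast.
The other patterns: stems beginning with n- add ti- … -esh around the stem; stems beginning with p- or s- add the prefix fa-.
So bikenom → bikenomast.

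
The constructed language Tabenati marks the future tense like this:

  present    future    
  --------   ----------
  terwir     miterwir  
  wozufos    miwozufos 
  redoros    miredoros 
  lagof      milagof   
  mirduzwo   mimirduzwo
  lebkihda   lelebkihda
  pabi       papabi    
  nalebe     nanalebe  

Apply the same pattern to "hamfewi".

"hamfewi" ends in a vowel. The stems ending in a vowel (mirduzwo → mimirduzwo, lebkihda → lelebkihda, pabi → papabi) repeat the first consonant+vowel as a prefix.
So hamfewi → hahamfewi.

hahamfewi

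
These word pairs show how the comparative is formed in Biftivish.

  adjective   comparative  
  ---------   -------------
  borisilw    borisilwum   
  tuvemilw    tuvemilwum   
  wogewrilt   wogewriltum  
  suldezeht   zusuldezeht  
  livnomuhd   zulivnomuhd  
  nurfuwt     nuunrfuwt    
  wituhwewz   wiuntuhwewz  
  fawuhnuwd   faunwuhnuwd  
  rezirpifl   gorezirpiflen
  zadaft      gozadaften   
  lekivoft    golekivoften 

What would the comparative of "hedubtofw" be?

gohedubtofwen

wogewrilt and suldezeht both end in -t yet inflect differently (wogewriltum, zusuldezeht), so the final letter is not what conditions the rule; the second-to-last letter is.
"hedubtofw" has second-to-last letter 'f'. The stems whose second-to-last letter is 'f' (rezirpifl → gorezirpiflen, zadaft → gozadaften, lekivoft → golekivoften) add go- … -en around the stem.
So hedubtofw → gohedubtofwen.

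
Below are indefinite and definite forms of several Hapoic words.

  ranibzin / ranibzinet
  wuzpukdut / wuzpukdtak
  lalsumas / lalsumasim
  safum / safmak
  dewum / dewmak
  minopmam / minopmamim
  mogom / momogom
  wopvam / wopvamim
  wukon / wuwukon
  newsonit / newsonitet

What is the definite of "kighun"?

wopvam and mogom both end in -m yet inflect differently (wopvamim, momogom), so the final letter is not what conditions the rule; the last vowel is.
"kighun" has last vowel 'u'. The stems whose last vowel is 'u' (wuzpukdut → wuzpukdtak, safum → safmak, dewum → dewmak) delete the last vowel and add -ak.
So kighun → kighnak.

kighnak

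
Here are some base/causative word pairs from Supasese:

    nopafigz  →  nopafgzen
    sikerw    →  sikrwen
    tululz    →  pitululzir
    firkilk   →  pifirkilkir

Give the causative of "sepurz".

seprzen

tululz and nopafigz both end in -z yet inflect differently (pitululzir, nopafgzen), so the final letter is not what conditions the rule; the second-to-last letter is.
"sepurz" has second-to-last letter 'r'. The one such stem in the data (sikerw → sikrwen) deletes the last vowel and adds -en (as does nopafigz), so the same rule applies.
The other pattern: stems whose second-to-last letter is 'l' add pi- … -ir around the stem.
So sepurz → seprzen.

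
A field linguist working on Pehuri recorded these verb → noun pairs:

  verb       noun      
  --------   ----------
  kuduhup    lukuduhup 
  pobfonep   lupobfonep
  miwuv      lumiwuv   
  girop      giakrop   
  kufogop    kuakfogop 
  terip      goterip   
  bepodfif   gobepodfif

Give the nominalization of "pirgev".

kuduhup and girop both end in -p yet inflect differently (lukuduhup, giakrop), so the final letter is not what conditions the rule; the last vowel is.
"pirgev" has last vowel 'e'. The one such stem in the data (pobfonep → lupobfonep) adds the prefix lu-, so the same rule applies.
So pirgev → lupirgev.

lupirgev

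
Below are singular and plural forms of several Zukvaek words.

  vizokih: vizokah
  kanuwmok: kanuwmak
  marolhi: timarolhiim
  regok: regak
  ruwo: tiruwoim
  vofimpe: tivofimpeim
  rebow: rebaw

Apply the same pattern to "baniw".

banaw

ruwo and kanuwmok both have last vowel 'o' yet inflect differently (tiruwoim, kanuwmak), so the last vowel is not what conditions the rule; whether the stem ends in a vowel or a consonant is.
"baniw" ends in a consonant. The stems ending in a consonant (kanuwmok → kanuwmak, rebow → rebaw, vizokih → vizokah) change the last vowel to 'a'.
So baniw → banaw.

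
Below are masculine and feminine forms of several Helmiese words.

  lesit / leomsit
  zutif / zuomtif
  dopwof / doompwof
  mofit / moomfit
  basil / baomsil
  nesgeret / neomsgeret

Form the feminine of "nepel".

Every pair shown (lesit → leomsit, zutif → zuomtif, dopwof → doompwof, …) follows the same rule: insert -om- after the first vowel.
So nepel → neompel.

neompel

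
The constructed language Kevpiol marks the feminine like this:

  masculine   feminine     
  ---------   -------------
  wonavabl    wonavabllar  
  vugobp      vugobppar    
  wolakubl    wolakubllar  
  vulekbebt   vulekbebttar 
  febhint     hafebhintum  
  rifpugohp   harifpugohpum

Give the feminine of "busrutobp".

vulekbebt and febhint both end in -t yet inflect differently (vulekbebttar, hafebhintum), so the final letter is not what conditions the rule; the second-to-last letter is.
"busrutobp" has second-to-last letter 'b'. The stems whose second-to-last letter is 'b' (wonavabl → wonavabllar, vugobp → vugobppar, wolakubl → wolakubllar) double the final consonant and add -ar.
So busrutobp → busrutobppar.

busrutobppar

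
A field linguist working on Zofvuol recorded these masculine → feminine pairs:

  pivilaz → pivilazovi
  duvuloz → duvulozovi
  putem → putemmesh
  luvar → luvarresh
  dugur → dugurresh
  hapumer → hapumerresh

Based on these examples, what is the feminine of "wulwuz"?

pivilaz and luvar both have last vowel 'a' yet inflect differently (pivilazovi, luvarresh), so the last vowel is not what conditions the rule; the final letter is.
"wulwuz" ends in -z. The stems ending in -z (pivilaz → pivilazovi, duvuloz → duvulozovi) add -ovi.
So wulwuz → wulwuzovi.

wulwuzovi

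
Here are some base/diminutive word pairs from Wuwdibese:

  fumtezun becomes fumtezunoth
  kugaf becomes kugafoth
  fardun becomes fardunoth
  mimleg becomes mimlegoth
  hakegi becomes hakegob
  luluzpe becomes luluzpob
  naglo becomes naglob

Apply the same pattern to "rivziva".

mimleg and luluzpe both have last vowel 'e' yet inflect differently (mimlegoth, luluzpob), so the last vowel is not what conditions the rule; whether the stem ends in a vowel or a consonant is.
"rivziva" ends in a vowel. The stems ending in a vowel (hakegi → hakegob, luluzpe → luluzpob, naglo → naglob) drop the final letter and add -ob.
The other pattern: stems ending in a consonant add -oth.
So rivziva → rivzivob.

rivzivob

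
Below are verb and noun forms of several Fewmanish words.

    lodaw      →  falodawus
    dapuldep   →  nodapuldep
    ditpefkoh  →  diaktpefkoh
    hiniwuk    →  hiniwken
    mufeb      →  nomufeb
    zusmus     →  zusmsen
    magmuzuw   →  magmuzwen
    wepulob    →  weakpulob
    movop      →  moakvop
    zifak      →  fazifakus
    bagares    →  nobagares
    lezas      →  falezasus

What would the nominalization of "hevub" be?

hevben

zusmus and bagares both end in -s yet inflect differently (zusmsen, nobagares), so the final letter is not what conditions the rule; the last vowel is.
"hevub" has last vowel 'u'. The stems whose last vowel is 'u' (zusmus → zusmsen, hiniwuk → hiniwken, magmuzuw → magmuzwen) delete the last vowel and add -en.
So hevub → hevben.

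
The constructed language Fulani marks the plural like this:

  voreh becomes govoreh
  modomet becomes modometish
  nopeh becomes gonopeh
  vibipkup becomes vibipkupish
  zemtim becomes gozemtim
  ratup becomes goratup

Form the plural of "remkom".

goremkom

"remkom" has 2 vowels. The stems with 2 vowels (voreh → govoreh, nopeh → gonopeh, ratup → goratup) add the prefix go-.
The other pattern: stems with 3 vowels add -ish.
So remkom → goremkom.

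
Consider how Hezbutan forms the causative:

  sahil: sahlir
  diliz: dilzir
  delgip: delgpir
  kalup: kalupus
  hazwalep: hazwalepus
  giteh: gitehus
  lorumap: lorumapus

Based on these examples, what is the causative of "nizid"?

nizdir

delgip and kalup both end in -p yet inflect differently (delgpir, kalupus), so the final letter is not what conditions the rule; the last vowel is.
"nizid" has last vowel 'i'. The stems whose last vowel is 'i' (sahil → sahlir, diliz → dilzir, delgip → delgpir) delete the last vowel and add -ir.
So nizid → nizdir.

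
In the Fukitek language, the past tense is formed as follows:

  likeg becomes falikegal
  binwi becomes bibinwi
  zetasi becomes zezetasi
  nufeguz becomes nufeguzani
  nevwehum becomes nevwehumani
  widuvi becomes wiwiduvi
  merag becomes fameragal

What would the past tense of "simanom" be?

binwi and merag both have 2 vowels yet inflect differently (bibinwi, fameragal), so the number of vowels is not what conditions the rule; the final letter is.
"simanom" ends in -m. The one such stem in the data (nevwehum → nevwehumani) adds -ani, so the same rule applies.
The other patterns: stems ending in -i repeat the first consonant+vowel as a prefix; stems ending in -g add fa- … -al around the stem.
So simanom → simanomani.

simanomani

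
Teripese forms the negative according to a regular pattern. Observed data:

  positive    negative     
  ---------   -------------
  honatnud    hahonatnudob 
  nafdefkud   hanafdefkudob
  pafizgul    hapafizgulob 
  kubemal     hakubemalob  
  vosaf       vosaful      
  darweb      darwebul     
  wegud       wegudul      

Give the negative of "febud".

febudul

honatnud and wegud both end in -d yet inflect differently (hahonatnudob, wegudul), so the final letter is not what conditions the rule; the number of vowels is.
"febud" has 2 vowels. The stems with 2 vowels (vosaf → vosaful, darweb → darwebul, wegud → wegudul) add -ul.
The other pattern: stems with 3 vowels add ha- … -ob around the stem.
So febud → febudul.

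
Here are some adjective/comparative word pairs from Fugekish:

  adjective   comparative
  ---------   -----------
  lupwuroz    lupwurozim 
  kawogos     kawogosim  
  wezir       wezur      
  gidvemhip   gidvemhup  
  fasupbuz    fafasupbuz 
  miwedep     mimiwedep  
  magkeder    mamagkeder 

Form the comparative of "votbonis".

lupwuroz and fasupbuz both end in -z yet inflect differently (lupwurozim, fafasupbuz), so the final letter is not what conditions the rule; the last vowel is.
"votbonis" has last vowel 'i'. The stems whose last vowel is 'i' (wezir → wezur, gidvemhip → gidvemhup) change the last vowel to 'u'.
The other patterns: stems whose last vowel is 'o' add -im; stems whose last vowel is 'e' or 'u' repeat the first consonant+vowel as a prefix.
So votbonis → votbonus.

votbonus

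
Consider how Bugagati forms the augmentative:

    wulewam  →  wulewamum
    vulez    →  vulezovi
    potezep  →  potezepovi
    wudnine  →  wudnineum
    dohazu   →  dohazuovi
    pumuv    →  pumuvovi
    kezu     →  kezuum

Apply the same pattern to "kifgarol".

kifgarolum

kezu and dohazu both end in -u yet inflect differently (kezuum, dohazuovi), so the final letter is not what conditions the rule; the first letter is.
"kifgarol" begins with k-. The one such stem in the data (kezu → kezuum) adds -um, so the same rule applies.
The other pattern: stems beginning with d-, p- or v- add -ovi.
So kifgarol → kifgarolum.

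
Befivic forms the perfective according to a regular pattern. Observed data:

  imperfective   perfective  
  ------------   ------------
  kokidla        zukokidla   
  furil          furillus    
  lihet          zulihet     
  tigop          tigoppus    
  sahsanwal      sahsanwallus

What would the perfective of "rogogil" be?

rogogillus

kokidla and sahsanwal both have last vowel 'a' yet inflect differently (zukokidla, sahsanwallus), so the last vowel is not what conditions the rule; the final letter is.
"rogogil" ends in -l. The stems ending in -l (furil → furillus, sahsanwal → sahsanwallus) double the final consonant and add -us.
So rogogil → rogogillus.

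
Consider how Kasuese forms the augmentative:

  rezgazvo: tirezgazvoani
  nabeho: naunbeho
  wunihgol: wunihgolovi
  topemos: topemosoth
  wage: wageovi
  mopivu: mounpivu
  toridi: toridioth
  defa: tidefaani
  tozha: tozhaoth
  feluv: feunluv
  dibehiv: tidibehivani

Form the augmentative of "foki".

tozha and defa both end in -a yet inflect differently (tozhaoth, tidefaani), so the final letter is not what conditions the rule; the first letter is.
"foki" begins with f-. The one such stem in the data (feluv → feunluv) inserts -un- after the first vowel (as do nabeho, mopivu), so the same rule applies.
The other patterns: stems beginning with w- add -ovi; stems beginning with t- add -oth; stems beginning with d- or r- add ti- … -ani around the stem.
So foki → founki.

founki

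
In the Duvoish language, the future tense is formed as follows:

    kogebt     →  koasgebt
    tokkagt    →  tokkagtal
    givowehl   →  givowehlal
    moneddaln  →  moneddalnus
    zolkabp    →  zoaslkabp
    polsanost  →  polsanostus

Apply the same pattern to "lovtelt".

lovteltus

"lovtelt" has second-to-last letter 'l'. The one such stem in the data (moneddaln → moneddalnus) adds -us, so the same rule applies.
So lovtelt → lovteltus.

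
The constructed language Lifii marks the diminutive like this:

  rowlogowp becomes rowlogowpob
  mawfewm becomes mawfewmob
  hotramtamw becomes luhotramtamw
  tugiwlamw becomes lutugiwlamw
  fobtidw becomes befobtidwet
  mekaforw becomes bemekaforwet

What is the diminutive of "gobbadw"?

"gobbadw" has second-to-last letter 'd'. The one such stem in the data (fobtidw → befobtidwet) adds be- … -et around the stem, so the same rule applies.
The other patterns: stems whose second-to-last letter is 'w' add -ob; stems whose second-to-last letter is 'm' add the prefix lu-.
So gobbadw → begobbadwet.

begobbadwet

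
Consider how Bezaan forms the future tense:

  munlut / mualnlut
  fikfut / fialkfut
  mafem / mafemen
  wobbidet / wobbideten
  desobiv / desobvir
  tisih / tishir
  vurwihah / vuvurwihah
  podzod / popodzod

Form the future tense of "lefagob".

lelefagob

munlut and wobbidet both end in -t yet inflect differently (mualnlut, wobbideten), so the final letter is not what conditions the rule; the last vowel is.
"lefagob" has last vowel 'o'. The one such stem in the data (podzod → popodzod) repeats the first consonant+vowel as a prefix (as does vurwihah), so the same rule applies.
The other patterns: stems whose last vowel is 'u' insert -al- after the first vowel; stems whose last vowel is 'e' add -en; stems whose last vowel is 'i' delete the last vowel and add -ir.
So lefagob → lelefagob.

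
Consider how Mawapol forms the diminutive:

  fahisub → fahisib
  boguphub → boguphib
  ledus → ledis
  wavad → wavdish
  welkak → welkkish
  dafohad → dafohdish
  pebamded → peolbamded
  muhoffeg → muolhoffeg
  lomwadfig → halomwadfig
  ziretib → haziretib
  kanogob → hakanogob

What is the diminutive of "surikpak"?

wavad and pebamded both end in -d yet inflect differently (wavdish, peolbamded), so the final letter is not what conditions the rule; the last vowel is.
"surikpak" has last vowel 'a'. The stems whose last vowel is 'a' (wavad → wavdish, welkak → welkkish, dafohad → dafohdish) delete the last vowel and add -ish.
So surikpak → surikpkish.

surikpkish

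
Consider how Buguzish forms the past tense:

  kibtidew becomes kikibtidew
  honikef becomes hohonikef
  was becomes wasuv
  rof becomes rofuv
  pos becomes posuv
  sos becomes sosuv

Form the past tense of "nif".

nifuv

"nif" has 1 vowel. The stems with 1 vowel (was → wasuv, rof → rofuv, pos → posuv) add -uv.
So nif → nifuv.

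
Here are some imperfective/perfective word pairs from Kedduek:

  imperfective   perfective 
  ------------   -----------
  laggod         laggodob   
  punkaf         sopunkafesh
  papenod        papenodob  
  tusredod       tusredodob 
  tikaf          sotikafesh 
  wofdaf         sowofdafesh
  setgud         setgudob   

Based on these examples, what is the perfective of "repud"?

"repud" ends in -d. The stems ending in -d (papenod → papenodob, laggod → laggodob, setgud → setgudob) add -ob.
So repud → repudob.

repudob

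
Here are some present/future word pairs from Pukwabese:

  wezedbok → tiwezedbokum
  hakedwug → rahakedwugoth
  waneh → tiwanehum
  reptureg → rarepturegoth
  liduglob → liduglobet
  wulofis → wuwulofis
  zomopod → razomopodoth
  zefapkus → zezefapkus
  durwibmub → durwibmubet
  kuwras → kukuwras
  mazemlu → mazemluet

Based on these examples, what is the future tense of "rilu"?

riluet

hakedwug and zefapkus both have last vowel 'u' yet inflect differently (rahakedwugoth, zezefapkus), so the last vowel is not what conditions the rule; the final letter is.
"rilu" ends in -u. The one such stem in the data (mazemlu → mazemluet) adds -et, so the same rule applies.
The other patterns: stems ending in -d or -g add ra- … -oth around the stem; stems ending in -s repeat the first consonant+vowel as a prefix; stems ending in -h or -k add ti- … -um around the stem.
So rilu → riluet.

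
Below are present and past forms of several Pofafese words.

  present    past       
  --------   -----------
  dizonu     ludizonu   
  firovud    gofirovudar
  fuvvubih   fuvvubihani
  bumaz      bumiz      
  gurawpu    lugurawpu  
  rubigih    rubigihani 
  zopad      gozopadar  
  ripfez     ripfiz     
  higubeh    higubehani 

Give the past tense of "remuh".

dizonu and firovud both have last vowel 'u' yet inflect differently (ludizonu, gofirovudar), so the last vowel is not what conditions the rule; the final letter is.
"remuh" ends in -h. The stems ending in -h (fuvvubih → fuvvubihani, higubeh → higubehani, rubigih → rubigihani) add -ani.
So remuh → remuhani.

remuhani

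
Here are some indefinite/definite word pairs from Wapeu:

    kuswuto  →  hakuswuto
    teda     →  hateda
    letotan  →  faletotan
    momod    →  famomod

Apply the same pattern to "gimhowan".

fagimhowan

teda and letotan both have last vowel 'a' yet inflect differently (hateda, faletotan), so the last vowel is not what conditions the rule; whether the stem ends in a vowel or a consonant is.
"gimhowan" ends in a consonant. The stems ending in a consonant (letotan → faletotan, momod → famomod) add the prefix fa-.
So gimhowan → fagimhowan.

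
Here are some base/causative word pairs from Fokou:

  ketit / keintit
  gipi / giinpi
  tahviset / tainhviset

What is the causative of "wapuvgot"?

wainpuvgot

Every pair shown (ketit → keintit, gipi → giinpi, tahviset → tainhviset) follows the same rule: insert -in- after the first vowel.
So wapuvgot → wainpuvgot.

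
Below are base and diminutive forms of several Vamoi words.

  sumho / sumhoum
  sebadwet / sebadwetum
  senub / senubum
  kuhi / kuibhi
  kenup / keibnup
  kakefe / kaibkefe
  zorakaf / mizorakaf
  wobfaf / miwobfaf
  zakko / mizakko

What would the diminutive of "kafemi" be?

kaibfemi

sumho and zakko both end in -o yet inflect differently (sumhoum, mizakko), so the final letter is not what conditions the rule; the first letter is.
"kafemi" begins with k-. The stems beginning with k- (kuhi → kuibhi, kenup → keibnup, kakefe → kaibkefe) insert -ib- after the first vowel.
The other patterns: stems beginning with s- add -um; stems beginning with w- or z- add the prefix mi-.
So kafemi → kaibfemi.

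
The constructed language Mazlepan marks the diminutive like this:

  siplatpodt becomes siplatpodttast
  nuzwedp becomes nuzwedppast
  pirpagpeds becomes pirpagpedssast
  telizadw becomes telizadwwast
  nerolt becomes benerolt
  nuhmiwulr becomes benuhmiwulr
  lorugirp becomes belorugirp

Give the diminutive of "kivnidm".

kivnidmmast

siplatpodt and nerolt both end in -t yet inflect differently (siplatpodttast, benerolt), so the final letter is not what conditions the rule; the second-to-last letter is.
"kivnidm" has second-to-last letter 'd'. The stems whose second-to-last letter is 'd' (siplatpodt → siplatpodttast, nuzwedp → nuzwedppast, pirpagpeds → pirpagpedssast) double the final consonant and add -ast.
The other pattern: stems whose second-to-last letter is 'l' or 'r' add the prefix be-.
So kivnidm → kivnidmmast.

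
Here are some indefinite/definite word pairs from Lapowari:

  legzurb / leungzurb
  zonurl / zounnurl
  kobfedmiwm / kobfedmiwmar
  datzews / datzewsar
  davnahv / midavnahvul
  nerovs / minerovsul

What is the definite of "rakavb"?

datzews and nerovs both end in -s yet inflect differently (datzewsar, minerovsul), so the final letter is not what conditions the rule; the second-to-last letter is.
"rakavb" has second-to-last letter 'v'. The one such stem in the data (nerovs → minerovsul) adds mi- … -ul around the stem, so the same rule applies.
The other patterns: stems whose second-to-last letter is 'r' insert -un- after the first vowel; stems whose second-to-last letter is 'w' add -ar.
So rakavb → mirakavbul.

mirakavbul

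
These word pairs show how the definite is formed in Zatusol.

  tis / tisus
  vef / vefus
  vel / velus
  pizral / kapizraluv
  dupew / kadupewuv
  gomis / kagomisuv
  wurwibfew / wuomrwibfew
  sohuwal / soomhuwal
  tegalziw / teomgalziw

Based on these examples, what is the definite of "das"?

vel and pizral both end in -l yet inflect differently (velus, kapizraluv), so the final letter is not what conditions the rule; the number of vowels is.
"das" has 1 vowel. The stems with 1 vowel (tis → tisus, vef → vefus, vel → velus) add -us.
The other patterns: stems with 2 vowels add ka- … -uv around the stem; stems with 3 vowels insert -om- after the first vowel.
So das → dasus.

dasus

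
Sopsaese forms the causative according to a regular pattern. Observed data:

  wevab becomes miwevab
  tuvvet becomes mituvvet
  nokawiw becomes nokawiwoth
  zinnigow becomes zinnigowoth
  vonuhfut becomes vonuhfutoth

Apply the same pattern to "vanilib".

"vanilib" has last vowel 'i'. The one such stem in the data (nokawiw → nokawiwoth) adds -oth, so the same rule applies.
So vanilib → vaniliboth.

vaniliboth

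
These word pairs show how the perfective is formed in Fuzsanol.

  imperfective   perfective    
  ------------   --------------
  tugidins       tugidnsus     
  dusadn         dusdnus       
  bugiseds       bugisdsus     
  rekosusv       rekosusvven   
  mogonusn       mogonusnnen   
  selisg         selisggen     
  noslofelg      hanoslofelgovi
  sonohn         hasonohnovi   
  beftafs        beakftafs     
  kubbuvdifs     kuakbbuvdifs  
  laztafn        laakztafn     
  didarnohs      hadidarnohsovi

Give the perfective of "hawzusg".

hawzusggen

dusadn and mogonusn both end in -n yet inflect differently (dusdnus, mogonusnnen), so the final letter is not what conditions the rule; the second-to-last letter is.
"hawzusg" has second-to-last letter 's'. The stems whose second-to-last letter is 's' (selisg → selisggen, mogonusn → mogonusnnen, rekosusv → rekosusvven) double the final consonant and add -en.
The other patterns: stems whose second-to-last letter is 'd' or 'n' delete the last vowel and add -us; stems whose second-to-last letter is 'f' insert -ak- after the first vowel; stems whose second-to-last letter is 'h' or 'l' add ha- … -ovi around the stem.
So hawzusg → hawzusggen.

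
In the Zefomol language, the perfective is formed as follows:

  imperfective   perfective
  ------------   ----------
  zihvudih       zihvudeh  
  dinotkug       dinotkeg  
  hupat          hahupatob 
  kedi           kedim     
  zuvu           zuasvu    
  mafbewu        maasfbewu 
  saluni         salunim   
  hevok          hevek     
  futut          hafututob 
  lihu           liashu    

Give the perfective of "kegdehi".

kegdehim

zuvu and futut both have last vowel 'u' yet inflect differently (zuasvu, hafututob), so the last vowel is not what conditions the rule; the final letter is.
"kegdehi" ends in -i. The stems ending in -i (saluni → salunim, kedi → kedim) drop the final letter and add -im.
The other patterns: stems ending in -u insert -as- after the first vowel; stems ending in -t add ha- … -ob around the stem; stems ending in -g, -h or -k change the last vowel to 'e'.
So kegdehi → kegdehim.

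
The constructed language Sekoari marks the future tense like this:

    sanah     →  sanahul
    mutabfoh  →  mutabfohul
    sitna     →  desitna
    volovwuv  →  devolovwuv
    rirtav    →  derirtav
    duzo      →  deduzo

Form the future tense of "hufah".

hufahul

"hufah" ends in -h. The stems ending in -h (sanah → sanahul, mutabfoh → mutabfohul) add -ul.
So hufah → hufahul.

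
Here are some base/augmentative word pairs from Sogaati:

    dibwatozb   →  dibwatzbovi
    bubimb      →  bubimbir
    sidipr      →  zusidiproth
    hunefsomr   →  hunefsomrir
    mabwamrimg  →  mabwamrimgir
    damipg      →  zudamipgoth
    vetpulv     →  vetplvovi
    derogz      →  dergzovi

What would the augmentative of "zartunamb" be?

zartunambir

mabwamrimg and damipg both end in -g yet inflect differently (mabwamrimgir, zudamipgoth), so the final letter is not what conditions the rule; the second-to-last letter is.
"zartunamb" has second-to-last letter 'm'. The stems whose second-to-last letter is 'm' (hunefsomr → hunefsomrir, mabwamrimg → mabwamrimgir, bubimb → bubimbir) add -ir.
So zartunamb → zartunambir.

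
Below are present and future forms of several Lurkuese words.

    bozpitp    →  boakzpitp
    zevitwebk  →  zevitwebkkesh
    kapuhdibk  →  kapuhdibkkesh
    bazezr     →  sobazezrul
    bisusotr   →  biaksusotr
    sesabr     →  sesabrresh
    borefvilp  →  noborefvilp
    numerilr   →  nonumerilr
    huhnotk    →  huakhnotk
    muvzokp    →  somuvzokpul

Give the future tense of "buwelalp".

nobuwelalp

sesabr and numerilr both end in -r yet inflect differently (sesabrresh, nonumerilr), so the final letter is not what conditions the rule; the second-to-last letter is.
"buwelalp" has second-to-last letter 'l'. The stems whose second-to-last letter is 'l' (numerilr → nonumerilr, borefvilp → noborefvilp) add the prefix no-.
The other patterns: stems whose second-to-last letter is 'b' double the final consonant and add -esh; stems whose second-to-last letter is 't' insert -ak- after the first vowel; stems whose second-to-last letter is 'k' or 'z' add so- … -ul around the stem.
So buwelalp → nobuwelalp.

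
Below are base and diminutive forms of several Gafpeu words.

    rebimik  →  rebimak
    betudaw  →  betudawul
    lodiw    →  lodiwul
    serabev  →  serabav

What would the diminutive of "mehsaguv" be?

mehsagav

"mehsaguv" ends in -v. The one such stem in the data (serabev → serabav) changes the last vowel to 'a' (as does rebimik), so the same rule applies.
The other pattern: stems ending in -w add -ul.
So mehsaguv → mehsagav.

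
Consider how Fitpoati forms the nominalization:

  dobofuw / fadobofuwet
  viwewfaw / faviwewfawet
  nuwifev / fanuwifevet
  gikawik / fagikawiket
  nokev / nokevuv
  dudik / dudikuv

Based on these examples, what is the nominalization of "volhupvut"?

favolhupvutet

nuwifev and nokev both end in -v yet inflect differently (fanuwifevet, nokevuv), so the final letter is not what conditions the rule; the number of vowels is.
"volhupvut" has 3 vowels. The stems with 3 vowels (dobofuw → fadobofuwet, viwewfaw → faviwewfawet, nuwifev → fanuwifevet) add fa- … -et around the stem.
The other pattern: stems with 2 vowels add -uv.
So volhupvut → favolhupvutet.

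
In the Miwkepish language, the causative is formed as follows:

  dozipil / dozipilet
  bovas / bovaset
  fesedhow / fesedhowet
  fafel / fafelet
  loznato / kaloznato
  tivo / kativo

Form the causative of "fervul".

fesedhow and tivo both have last vowel 'o' yet inflect differently (fesedhowet, kativo), so the last vowel is not what conditions the rule; whether the stem ends in a vowel or a consonant is.
"fervul" ends in a consonant. The stems ending in a consonant (fesedhow → fesedhowet, fafel → fafelet, bovas → bovaset) add -et.
So fervul → fervulet.

fervulet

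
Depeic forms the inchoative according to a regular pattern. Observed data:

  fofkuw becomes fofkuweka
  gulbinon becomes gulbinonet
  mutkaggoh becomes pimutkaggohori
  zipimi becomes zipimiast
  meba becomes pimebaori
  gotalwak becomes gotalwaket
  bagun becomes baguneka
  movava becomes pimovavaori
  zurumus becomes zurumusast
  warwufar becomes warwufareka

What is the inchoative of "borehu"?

borehueka

gulbinon and bagun both end in -n yet inflect differently (gulbinonet, baguneka), so the final letter is not what conditions the rule; the first letter is.
"borehu" begins with b-. The one such stem in the data (bagun → baguneka) adds -eka, so the same rule applies.
So borehu → borehueka.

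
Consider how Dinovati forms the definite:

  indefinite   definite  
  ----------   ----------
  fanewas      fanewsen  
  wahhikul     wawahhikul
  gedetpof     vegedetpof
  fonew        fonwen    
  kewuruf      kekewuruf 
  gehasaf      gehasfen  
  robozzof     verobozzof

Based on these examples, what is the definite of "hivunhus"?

gedetpof and kewuruf both end in -f yet inflect differently (vegedetpof, kekewuruf), so the final letter is not what conditions the rule; the last vowel is.
"hivunhus" has last vowel 'u'. The stems whose last vowel is 'u' (kewuruf → kekewuruf, wahhikul → wawahhikul) repeat the first consonant+vowel as a prefix.
The other patterns: stems whose last vowel is 'o' add the prefix ve-; stems whose last vowel is 'a' or 'e' delete the last vowel and add -en.
So hivunhus → hihivunhus.

hihivunhus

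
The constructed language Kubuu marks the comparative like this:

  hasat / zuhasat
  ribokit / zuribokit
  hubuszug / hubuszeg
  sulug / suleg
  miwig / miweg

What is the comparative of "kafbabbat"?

miwig and ribokit both have last vowel 'i' yet inflect differently (miweg, zuribokit), so the last vowel is not what conditions the rule; the final letter is.
"kafbabbat" ends in -t. The stems ending in -t (ribokit → zuribokit, hasat → zuhasat) add the prefix zu-.
So kafbabbat → zukafbabbat.

zukafbabbat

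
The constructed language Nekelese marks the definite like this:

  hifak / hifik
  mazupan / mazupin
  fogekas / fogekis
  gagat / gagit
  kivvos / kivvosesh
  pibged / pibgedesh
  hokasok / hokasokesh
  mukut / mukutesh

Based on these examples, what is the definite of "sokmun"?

"sokmun" has last vowel 'u'. The one such stem in the data (mukut → mukutesh) adds -esh, so the same rule applies.
The other pattern: stems whose last vowel is 'a' change the last vowel to 'i'.
So sokmun → sokmunesh.

sokmunesh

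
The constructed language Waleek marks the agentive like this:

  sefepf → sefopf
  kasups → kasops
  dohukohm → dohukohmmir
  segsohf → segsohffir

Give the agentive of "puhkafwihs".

puhkafwihssir

"puhkafwihs" has second-to-last letter 'h'. The stems whose second-to-last letter is 'h' (dohukohm → dohukohmmir, segsohf → segsohffir) double the final consonant and add -ir.
The other pattern: stems whose second-to-last letter is 'p' change the last vowel to 'o'.
So puhkafwihs → puhkafwihssir.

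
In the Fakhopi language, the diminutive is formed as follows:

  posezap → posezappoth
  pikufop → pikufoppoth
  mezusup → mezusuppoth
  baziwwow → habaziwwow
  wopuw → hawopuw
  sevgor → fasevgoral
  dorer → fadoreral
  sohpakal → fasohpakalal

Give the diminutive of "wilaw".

pikufop and baziwwow both have last vowel 'o' yet inflect differently (pikufoppoth, habaziwwow), so the last vowel is not what conditions the rule; the final letter is.
"wilaw" ends in -w. The stems ending in -w (baziwwow → habaziwwow, wopuw → hawopuw) add the prefix ha-.
So wilaw → hawilaw.

hawilaw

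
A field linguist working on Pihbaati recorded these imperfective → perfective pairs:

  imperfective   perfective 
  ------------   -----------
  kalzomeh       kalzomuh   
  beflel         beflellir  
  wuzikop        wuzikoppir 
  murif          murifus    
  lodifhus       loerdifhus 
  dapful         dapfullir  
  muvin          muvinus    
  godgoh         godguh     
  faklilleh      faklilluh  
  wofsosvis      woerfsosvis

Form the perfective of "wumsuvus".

wuermsuvus

"wumsuvus" ends in -s. The stems ending in -s (wofsosvis → woerfsosvis, lodifhus → loerdifhus) insert -er- after the first vowel.
The other patterns: stems ending in -f or -n add -us; stems ending in -h change the last vowel to 'u'; stems ending in -l or -p double the final consonant and add -ir.
So wumsuvus → wuermsuvus.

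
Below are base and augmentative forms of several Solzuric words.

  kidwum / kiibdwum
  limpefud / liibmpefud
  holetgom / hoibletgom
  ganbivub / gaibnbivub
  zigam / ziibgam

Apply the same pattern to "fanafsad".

faibnafsad

Every pair shown (kidwum → kiibdwum, limpefud → liibmpefud, holetgom → hoibletgom, …) follows the same rule: insert -ib- after the first vowel.
So fanafsad → faibnafsad.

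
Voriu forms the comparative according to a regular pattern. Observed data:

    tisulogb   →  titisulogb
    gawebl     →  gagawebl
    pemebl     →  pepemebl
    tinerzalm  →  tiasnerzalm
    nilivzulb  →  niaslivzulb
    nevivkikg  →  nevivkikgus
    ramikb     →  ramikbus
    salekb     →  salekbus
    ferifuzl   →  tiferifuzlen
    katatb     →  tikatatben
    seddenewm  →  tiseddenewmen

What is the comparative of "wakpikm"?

tisulogb and nilivzulb both end in -b yet inflect differently (titisulogb, niaslivzulb), so the final letter is not what conditions the rule; the second-to-last letter is.
"wakpikm" has second-to-last letter 'k'. The stems whose second-to-last letter is 'k' (nevivkikg → nevivkikgus, ramikb → ramikbus, salekb → salekbus) add -us.
The other patterns: stems whose second-to-last letter is 'b' or 'g' repeat the first consonant+vowel as a prefix; stems whose second-to-last letter is 'l' insert -as- after the first vowel; stems whose second-to-last letter is 't', 'w' or 'z' add ti- … -en around the stem.
So wakpikm → wakpikmus.

wakpikmus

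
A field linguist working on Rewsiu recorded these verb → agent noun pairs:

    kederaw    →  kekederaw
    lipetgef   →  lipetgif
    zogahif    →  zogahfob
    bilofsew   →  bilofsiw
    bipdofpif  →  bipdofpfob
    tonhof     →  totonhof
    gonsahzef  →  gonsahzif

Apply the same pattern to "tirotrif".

tirotrfob

lipetgef and bipdofpif both end in -f yet inflect differently (lipetgif, bipdofpfob), so the final letter is not what conditions the rule; the last vowel is.
"tirotrif" has last vowel 'i'. The stems whose last vowel is 'i' (bipdofpif → bipdofpfob, zogahif → zogahfob) delete the last vowel and add -ob.
The other patterns: stems whose last vowel is 'e' change the last vowel to 'i'; stems whose last vowel is 'a' or 'o' repeat the first consonant+vowel as a prefix.
So tirotrif → tirotrfob.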